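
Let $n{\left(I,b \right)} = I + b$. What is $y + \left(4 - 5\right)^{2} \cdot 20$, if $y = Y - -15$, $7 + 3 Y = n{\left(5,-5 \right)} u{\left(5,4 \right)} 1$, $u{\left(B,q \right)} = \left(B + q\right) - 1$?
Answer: $\frac{98}{3} \approx 32.667$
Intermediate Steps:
$u{\left(B,q \right)} = -1 + B + q$
$Y = - \frac{7}{3}$ ($Y = - \frac{7}{3} + \frac{\left(5 - 5\right) \left(-1 + 5 + 4\right) 1}{3} = - \frac{7}{3} + \frac{0 \cdot 8 \cdot 1}{3} = - \frac{7}{3} + \frac{0 \cdot 1}{3} = - \frac{7}{3} + \frac{1}{3} \cdot 0 = - \frac{7}{3} + 0 = - \frac{7}{3} \approx -2.3333$)
$y = \frac{38}{3}$ ($y = - \frac{7}{3} - -15 = - \frac{7}{3} + 15 = \frac{38}{3} \approx 12.667$)
$y + \left(4 - 5\right)^{2} \cdot 20 = \frac{38}{3} + \left(4 - 5\right)^{2} \cdot 20 = \frac{38}{3} + \left(-1\right)^{2} \cdot 20 = \frac{38}{3} + 1 \cdot 20 = \frac{38}{3} + 20 = \frac{98}{3}$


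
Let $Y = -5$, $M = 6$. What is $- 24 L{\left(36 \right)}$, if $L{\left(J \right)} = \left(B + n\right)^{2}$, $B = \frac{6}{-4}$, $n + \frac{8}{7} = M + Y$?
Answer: $- \frac{3174}{49} \approx -64.776$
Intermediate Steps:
$n = - \frac{1}{7}$ ($n = - \frac{8}{7} + \left(6 - 5\right) = - \frac{8}{7} + 1 = - \frac{1}{7} \approx -0.14286$)
$B = - \frac{3}{2}$ ($B = 6 \left(- \frac{1}{4}\right) = - \frac{3}{2} \approx -1.5$)
$L{\left(J \right)} = \frac{529}{196}$ ($L{\left(J \right)} = \left(- \frac{3}{2} - \frac{1}{7}\right)^{2} = \left(- \frac{23}{14}\right)^{2} = \frac{529}{196}$)
$- 24 L{\left(36 \right)} = \left(-24\right) \frac{529}{196} = - \frac{3174}{49}$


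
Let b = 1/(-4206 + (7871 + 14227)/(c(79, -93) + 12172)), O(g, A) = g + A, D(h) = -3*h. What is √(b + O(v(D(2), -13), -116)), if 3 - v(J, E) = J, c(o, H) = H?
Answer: I*√1916217771683794/4231848 ≈ 10.344*I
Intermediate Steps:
v(J, E) = 3 - J
O(g, A) = A + g
b = -12079/50782176 (b = 1/(-4206 + (7871 + 14227)/(-93 + 12172)) = 1/(-4206 + 22098/12079) = 1/(-50782176/12079) = -12079/50782176 ≈ -0.00023786)
√(b + O(v(D(2), -13), -116)) = √(-12079/50782176 + (-116 + (3 - (-3)*2))) = √(-12079/50782176 + (-116 + (3 - 1*(-6)))) = √(-12079/50782176 + (-116 + (3 + 6))) = √(-12079/50782176 + (-116 + 9)) = √(-12079/50782176 - 107) = √(-5433704911/50782176) = I*√1916217771683794/4231848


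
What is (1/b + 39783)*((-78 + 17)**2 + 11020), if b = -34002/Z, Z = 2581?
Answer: 19940135737885/34002 ≈ 5.8644e+8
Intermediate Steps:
b = -34002/2581 ≈ -13.174
(1/b + 39783)*((-78 + 17)**2 + 11020) = (1/(-34002/2581) + 39783)*((-78 + 17)**2 + 11020) = (-2581/34002 + 39783)*((-61)**2 + 11020) = 1352698985*(3721 + 11020)/34002 = (1352698985/34002)*14741 = 19940135737885/34002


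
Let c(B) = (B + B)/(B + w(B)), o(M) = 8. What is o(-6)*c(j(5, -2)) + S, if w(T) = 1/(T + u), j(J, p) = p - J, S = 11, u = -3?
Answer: 1901/71 ≈ 26.775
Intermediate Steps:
w(T) = 1/(-3 + T) (w(T) = 1/(T - 3) = 1/(-3 + T))
c(B) = 2*B/(B + 1/(-3 + B)) (c(B) = (B + B)/(B + 1/(-3 + B)) = (2*B)/(B + 1/(-3 + B)) = 2*B/(B + 1/(-3 + B)))
o(-6)*c(j(5, -2)) + S = 8*(2*(-2 - 1*5)*(-3 + (-2 - 1*5))/(1 + (-2 - 1*5)*(-3 + (-2 - 1*5)))) + 11 = 8*(2*(-2 - 5)*(-3 + (-2 - 5))/(1 + (-2 - 5)*(-3 + (-2 - 5)))) + 11 = 8*(2*(-7)*(-3 - 7)/(1 - 7*(-3 - 7))) + 11 = 8*(2*(-7)*(-10)/(1 - 7*(-10))) + 11 = 8*(2*(-7)*(-10)/(1 + 70)) + 11 = 8*(2*(-7)*(-10)/71) + 11 = 8*(2*(-7)*(1/71)*(-10)) + 11 = 8*(140/71) + 11 = 1120/71 + 11 = 1901/71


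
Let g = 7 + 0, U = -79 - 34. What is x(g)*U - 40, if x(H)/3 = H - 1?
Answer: -2074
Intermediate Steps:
U = -113
g = 7
x(H) = -3 + 3*H (x(H) = 3*(H - 1) = 3*(-1 + H) = -3 + 3*H)
x(g)*U - 40 = (-3 + 3*7)*(-113) - 40 = (-3 + 21)*(-113) - 40 = 18*(-113) - 40 = -2034 - 40 = -2074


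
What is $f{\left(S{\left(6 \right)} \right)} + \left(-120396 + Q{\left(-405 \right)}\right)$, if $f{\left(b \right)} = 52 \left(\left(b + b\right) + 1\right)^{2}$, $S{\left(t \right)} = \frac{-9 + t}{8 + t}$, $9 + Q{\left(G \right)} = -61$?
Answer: $- \frac{5902002}{49} \approx -1.2045 \cdot 10^{5}$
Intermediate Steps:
$Q{\left(G \right)} = -70$ ($Q{\left(G \right)} = -9 - 61 = -70$)
$S{\left(t \right)} = \frac{-9 + t}{8 + t}$
$f{\left(b \right)} = 52 \left(1 + 2 b\right)^{2}$ ($f{\left(b \right)} = 52 \left(2 b + 1\right)^{2} = 52 \left(1 + 2 b\right)^{2}$)
$f{\left(S{\left(6 \right)} \right)} + \left(-120396 + Q{\left(-405 \right)}\right) = 52 \left(1 + 2 \frac{-9 + 6}{8 + 6}\right)^{2} - 120466 = 52 \left(1 + 2 \cdot \frac{1}{14} \left(-3\right)\right)^{2} - 120466 = 52 \left(1 + 2 \left(- \frac{3}{14}\right)\right)^{2} - 120466 = 52 \left(1 - \frac{3}{7}\right)^{2} - 120466 = 52 \left(\frac{4}{7}\right)^{2} - 120466 = 52 \cdot \frac{16}{49} - 120466 = \frac{832}{49} - 120466 = - \frac{5902002}{49}$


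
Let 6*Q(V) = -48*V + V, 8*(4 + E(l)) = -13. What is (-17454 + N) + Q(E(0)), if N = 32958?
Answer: 248769/16 ≈ 15548.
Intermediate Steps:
E(l) = -45/8 (E(l) = -4 + (⅛)*(-13) = -4 - 13/8 = -45/8)
Q(V) = -47*V/6 (Q(V) = (-48*V + V)/6 = (-47*V)/6 = -47*V/6)
(-17454 + N) + Q(E(0)) = (-17454 + 32958) - 47/6*(-45/8) = 15504 + 705/16 = 248769/16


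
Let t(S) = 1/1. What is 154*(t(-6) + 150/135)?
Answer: 2926/9 ≈ 325.11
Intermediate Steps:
t(S) = 1
154*(t(-6) + 150/135) = 154*(1 + 150/135) = 154*(1 + 150*(1/135)) = 154*(1 + 10/9) = 154*(19/9) = 2926/9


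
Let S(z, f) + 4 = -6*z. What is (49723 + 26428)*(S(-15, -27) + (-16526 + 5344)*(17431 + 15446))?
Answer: -27995432337728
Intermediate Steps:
S(z, f) = -4 - 6*z
(49723 + 26428)*(S(-15, -27) + (-16526 + 5344)*(17431 + 15446)) = (49723 + 26428)*((-4 - 6*(-15)) + (-16526 + 5344)*(17431 + 15446)) = 76151*((-4 + 90) - 11182*32877) = 76151*(86 - 367630614) = 76151*(-367630528) = -27995432337728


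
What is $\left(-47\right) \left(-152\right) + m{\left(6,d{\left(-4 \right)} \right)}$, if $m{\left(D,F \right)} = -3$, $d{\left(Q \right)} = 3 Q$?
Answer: $7141$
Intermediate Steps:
$\left(-47\right) \left(-152\right) + m{\left(6,d{\left(-4 \right)} \right)} = \left(-47\right) \left(-152\right) - 3 = 7144 - 3 = 7141$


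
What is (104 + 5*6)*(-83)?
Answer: -11122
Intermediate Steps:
(104 + 5*6)*(-83) = (104 + 30)*(-83) = 134*(-83) = -11122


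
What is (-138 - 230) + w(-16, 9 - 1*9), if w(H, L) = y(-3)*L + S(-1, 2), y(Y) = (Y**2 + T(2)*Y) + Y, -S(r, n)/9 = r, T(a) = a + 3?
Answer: -359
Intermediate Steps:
T(a) = 3 + a
S(r, n) = -9*r
y(Y) = Y**2 + 6*Y (y(Y) = (Y**2 + (3 + 2)*Y) + Y = (Y**2 + 5*Y) + Y = Y**2 + 6*Y)
w(H, L) = 9 - 9*L (w(H, L) = (-3*(6 - 3))*L - 9*(-1) = (-3*3)*L + 9 = -9*L + 9 = 9 - 9*L)
(-138 - 230) + w(-16, 9 - 1*9) = (-138 - 230) + (9 - 9*(9 - 1*9)) = -368 + (9 - 9*(9 - 9)) = -368 + (9 - 9*0) = -368 + (9 + 0) = -368 + 9 = -359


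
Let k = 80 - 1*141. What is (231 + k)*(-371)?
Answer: -63070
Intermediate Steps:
k = -61 (k = 80 - 141 = -61)
(231 + k)*(-371) = (231 - 61)*(-371) = 170*(-371) = -63070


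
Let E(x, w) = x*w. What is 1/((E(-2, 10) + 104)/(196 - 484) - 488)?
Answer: -24/11719 ≈ -0.0020480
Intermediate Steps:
E(x, w) = w*x
1/((E(-2, 10) + 104)/(196 - 484) - 488) = 1/((10*(-2) + 104)/(196 - 484) - 488) = 1/((-20 + 104)/(-288) - 488) = 1/(84*(-1/288) - 488) = 1/(-7/24 - 488) = 1/(-11719/24) = -24/11719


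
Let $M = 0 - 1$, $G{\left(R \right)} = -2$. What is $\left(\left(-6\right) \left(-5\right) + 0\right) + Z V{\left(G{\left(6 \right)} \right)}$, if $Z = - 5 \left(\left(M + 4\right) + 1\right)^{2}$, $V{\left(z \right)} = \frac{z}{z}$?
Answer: $-50$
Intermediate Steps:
$V{\left(z \right)} = 1$
$M = -1$
$Z = -80$ ($Z = - 5 \left(\left(-1 + 4\right) + 1\right)^{2} = - 5 \left(3 + 1\right)^{2} = - 5 \cdot 4^{2} = \left(-5\right) 16 = -80$)
$\left(\left(-6\right) \left(-5\right) + 0\right) + Z V{\left(G{\left(6 \right)} \right)} = \left(\left(-6\right) \left(-5\right) + 0\right) - 80 = \left(30 + 0\right) - 80 = 30 - 80 = -50$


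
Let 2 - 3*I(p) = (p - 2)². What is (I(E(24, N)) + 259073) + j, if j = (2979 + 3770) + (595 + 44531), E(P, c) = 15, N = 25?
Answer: 932677/3 ≈ 3.1089e+5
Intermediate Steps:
I(p) = ⅔ - (-2 + p)²/3 (I(p) = ⅔ - (p - 2)²/3 = ⅔ - (-2 + p)²/3)
j = 51875 (j = 6749 + 45126 = 51875)
(I(E(24, N)) + 259073) + j = ((⅔ - (-2 + 15)²/3) + 259073) + 51875 = ((⅔ - ⅓*13²) + 259073) + 51875 = ((⅔ - ⅓*169) + 259073) + 51875 = ((⅔ - 169/3) + 259073) + 51875 = (-167/3 + 259073) + 51875 = 777052/3 + 51875 = 932677/3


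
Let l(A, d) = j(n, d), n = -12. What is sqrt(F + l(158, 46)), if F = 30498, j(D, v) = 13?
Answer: sqrt(30511) ≈ 174.67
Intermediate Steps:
l(A, d) = 13
sqrt(F + l(158, 46)) = sqrt(30498 + 13) = sqrt(30511)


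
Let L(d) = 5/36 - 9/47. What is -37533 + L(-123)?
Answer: -63505925/1692 ≈ -37533.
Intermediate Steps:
L(d) = -89/1692 (L(d) = 5*(1/36) - 9*1/47 = 5/36 - 9/47 = -89/1692)
-37533 + L(-123) = -37533 - 89/1692 = -63505925/1692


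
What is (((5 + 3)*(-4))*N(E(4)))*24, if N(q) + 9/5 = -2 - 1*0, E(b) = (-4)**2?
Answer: 14592/5 ≈ 2918.4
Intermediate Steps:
E(b) = 16
N(q) = -19/5 (N(q) = -9/5 + (-2 - 1*0) = -9/5 + (-2 + 0) = -9/5 - 2 = -19/5)
(((5 + 3)*(-4))*N(E(4)))*24 = (((5 + 3)*(-4))*(-19/5))*24 = ((8*(-4))*(-19/5))*24 = -32*(-19/5)*24 = (608/5)*24 = 14592/5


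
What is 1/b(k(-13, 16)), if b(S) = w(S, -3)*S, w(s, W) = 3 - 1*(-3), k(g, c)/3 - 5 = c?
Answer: 1/378 ≈ 0.0026455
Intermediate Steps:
k(g, c) = 15 + 3*c
w(s, W) = 6 (w(s, W) = 3 + 3 = 6)
b(S) = 6*S
1/b(k(-13, 16)) = 1/(6*(15 + 3*16)) = 1/(6*(15 + 48)) = 1/(6*63) = 1/378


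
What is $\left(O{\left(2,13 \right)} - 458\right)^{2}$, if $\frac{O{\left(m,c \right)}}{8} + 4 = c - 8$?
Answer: $202500$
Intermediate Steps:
$O{\left(m,c \right)} = -96 + 8 c$ ($O{\left(m,c \right)} = -32 + 8 \left(c - 8\right) = -32 + 8 \left(-8 + c\right) = -32 + \left(-64 + 8 c\right) = -96 + 8 c$)
$\left(O{\left(2,13 \right)} - 458\right)^{2} = \left(\left(-96 + 8 \cdot 13\right) - 458\right)^{2} = \left(\left(-96 + 104\right) - 458\right)^{2} = \left(8 - 458\right)^{2} = \left(-450\right)^{2} = 202500$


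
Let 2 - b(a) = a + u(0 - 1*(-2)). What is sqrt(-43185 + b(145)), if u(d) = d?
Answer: I*sqrt(43330) ≈ 208.16*I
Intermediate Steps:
b(a) = -a (b(a) = 2 - (a + (0 - 1*(-2))) = 2 - (a + (0 + 2)) = 2 - (a + 2) = 2 - (2 + a) = 2 + (-2 - a) = -a)
sqrt(-43185 + b(145)) = sqrt(-43185 - 1*145) = sqrt(-43185 - 145) = sqrt(-43330) = I*sqrt(43330)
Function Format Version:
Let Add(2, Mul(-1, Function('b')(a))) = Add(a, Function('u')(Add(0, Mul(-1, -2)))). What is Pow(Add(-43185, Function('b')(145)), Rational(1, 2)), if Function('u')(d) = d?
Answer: Mul(I, Pow(43330, Rational(1, 2))) ≈ Mul(208.16, I)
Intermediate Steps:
Function('b')(a) = Mul(-1, a) (Function('b')(a) = Add(2, Mul(-1, Add(a, Add(0, Mul(-1, -2))))) = Add(2, Mul(-1, Add(a, Add(0, 2)))) = Add(2, Mul(-1, Add(a, 2))) = Add(2, Mul(-1, Add(2, a))) = Add(2, Add(-2, Mul(-1, a))) = Mul(-1, a))
Pow(Add(-43185, Function('b')(145)), Rational(1, 2)) = Pow(Add(-43185, Mul(-1, 145)), Rational(1, 2)) = Pow(Add(-43185, -145), Rational(1, 2)) = Pow(-43330, Rational(1, 2)) = Mul(I, Pow(43330, Rational(1, 2)))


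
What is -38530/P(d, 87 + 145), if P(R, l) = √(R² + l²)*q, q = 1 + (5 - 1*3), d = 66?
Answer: -3853*√14545/8727 ≈ -53.246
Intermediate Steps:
q = 3 (q = 1 + (5 - 3) = 1 + 2 = 3)
P(R, l) = 3*√(R² + l²) (P(R, l) = √(R² + l²)*3 = 3*√(R² + l²))
-38530/P(d, 87 + 145) = -38530*1/(3*√(66² + (87 + 145)²)) = -38530*1/(3*√(4356 + 232²)) = -38530*1/(3*√(4356 + 53824)) = -38530*√14545/87270 = -3853*√14545/8727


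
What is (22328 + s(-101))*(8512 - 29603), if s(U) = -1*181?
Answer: -467102377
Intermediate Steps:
s(U) = -181
(22328 + s(-101))*(8512 - 29603) = (22328 - 181)*(8512 - 29603) = 22147*(-21091) = -467102377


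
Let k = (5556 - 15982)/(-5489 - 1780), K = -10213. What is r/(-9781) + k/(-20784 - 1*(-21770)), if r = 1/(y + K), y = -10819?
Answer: 1072390623913/737200158869064 ≈ 0.0014547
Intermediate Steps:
r = -1/21032 (r = 1/(-10819 - 10213) = 1/(-21032) = -1/21032 ≈ -4.7547e-5)
k = 10426/7269 (k = -10426/(-7269) = -10426*(-1/7269) = 10426/7269 ≈ 1.4343)
r/(-9781) + k/(-20784 - 1*(-21770)) = -1/21032/(-9781) + 10426/(7269*(-20784 - 1*(-21770))) = -1/21032*(-1/9781) + 10426/(7269*(-20784 + 21770)) = 1/205713992 + (10426/7269)/986 = 1/205713992 + (10426/7269)*(1/986) = 1/205713992 + 5213/3583617 = 1072390623913/737200158869064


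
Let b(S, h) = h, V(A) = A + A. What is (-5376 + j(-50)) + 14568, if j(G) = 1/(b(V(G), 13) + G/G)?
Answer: 128689/14 ≈ 9192.1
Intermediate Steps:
V(A) = 2*A
j(G) = 1/14 (j(G) = 1/(13 + G/G) = 1/(13 + 1) = 1/14)
(-5376 + j(-50)) + 14568 = (-5376 + 1/14) + 14568 = -75263/14 + 14568 = 128689/14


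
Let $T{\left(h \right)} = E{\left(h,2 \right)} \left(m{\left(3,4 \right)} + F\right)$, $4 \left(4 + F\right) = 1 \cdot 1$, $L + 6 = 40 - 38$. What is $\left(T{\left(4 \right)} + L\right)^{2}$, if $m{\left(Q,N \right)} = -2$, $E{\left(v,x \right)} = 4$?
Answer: $729$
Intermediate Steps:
$L = -4$ ($L = -6 + \left(40 - 38\right) = -6 + 2 = -4$)
$F = - \frac{15}{4}$ ($F = -4 + \frac{1 \cdot 1}{4} = -4 + \frac{1}{4} \cdot 1 = -4 + \frac{1}{4} = - \frac{15}{4} \approx -3.75$)
$T{\left(h \right)} = -23$ ($T{\left(h \right)} = 4 \left(-2 - \frac{15}{4}\right) = 4 \left(- \frac{23}{4}\right) = -23$)
$\left(T{\left(4 \right)} + L\right)^{2} = \left(-23 - 4\right)^{2} = \left(-27\right)^{2} = 729$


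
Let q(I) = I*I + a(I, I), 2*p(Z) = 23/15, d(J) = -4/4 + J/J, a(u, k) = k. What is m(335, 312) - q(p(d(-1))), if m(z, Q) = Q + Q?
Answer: 560381/900 ≈ 622.65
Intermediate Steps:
m(z, Q) = 2*Q
d(J) = 0 (d(J) = -4*1/4 + 1 = -1 + 1 = 0)
p(Z) = 23/30 (p(Z) = (23/15)/2 = (23*(1/15))/2 = (1/2)*(23/15) = 23/30)
q(I) = I + I**2 (q(I) = I*I + I = I**2 + I = I + I**2)
m(335, 312) - q(p(d(-1))) = 2*312 - 23*(1 + 23/30)/30 = 624 - 23*53/(30*30) = 624 - 1*1219/900 = 624 - 1219/900 = 560381/900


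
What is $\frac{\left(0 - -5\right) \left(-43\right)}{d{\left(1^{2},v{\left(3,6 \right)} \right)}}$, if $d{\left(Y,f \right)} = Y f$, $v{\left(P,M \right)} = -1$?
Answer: $215$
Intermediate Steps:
$\frac{\left(0 - -5\right) \left(-43\right)}{d{\left(1^{2},v{\left(3,6 \right)} \right)}} = \frac{\left(0 - -5\right) \left(-43\right)}{1^{2} \left(-1\right)} = \frac{\left(0 + 5\right) \left(-43\right)}{1 \left(-1\right)} = \frac{5 \left(-43\right)}{-1} = \left(-215\right) \left(-1\right) = 215$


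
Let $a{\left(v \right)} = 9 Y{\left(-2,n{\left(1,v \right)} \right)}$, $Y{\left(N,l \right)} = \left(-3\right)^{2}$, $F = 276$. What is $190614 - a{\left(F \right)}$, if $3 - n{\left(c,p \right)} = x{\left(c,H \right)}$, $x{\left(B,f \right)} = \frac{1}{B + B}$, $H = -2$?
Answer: $190533$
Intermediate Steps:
$x{\left(B,f \right)} = \frac{1}{2 B}$
$n{\left(c,p \right)} = 3 - \frac{1}{2 c}$
$Y{\left(N,l \right)} = 9$
$a{\left(v \right)} = 81$ ($a{\left(v \right)} = 9 \cdot 9 = 81$)
$190614 - a{\left(F \right)} = 190614 - 81 = 190533$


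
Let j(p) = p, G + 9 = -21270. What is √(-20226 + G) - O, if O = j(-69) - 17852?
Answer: 17921 + I*√41505 ≈ 17921.0 + 203.73*I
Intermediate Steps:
G = -21279 (G = -9 - 21270 = -21279)
O = -17921 (O = -69 - 17852 = -17921)
√(-20226 + G) - O = √(-20226 - 21279) - 1*(-17921) = √(-41505) + 17921 = I*√41505 + 17921 = 17921 + I*√41505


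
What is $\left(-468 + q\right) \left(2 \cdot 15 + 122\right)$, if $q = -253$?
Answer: $-109592$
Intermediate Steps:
$\left(-468 + q\right) \left(2 \cdot 15 + 122\right) = \left(-468 - 253\right) \left(2 \cdot 15 + 122\right) = - 721 \left(30 + 122\right) = \left(-721\right) 152 = -109592$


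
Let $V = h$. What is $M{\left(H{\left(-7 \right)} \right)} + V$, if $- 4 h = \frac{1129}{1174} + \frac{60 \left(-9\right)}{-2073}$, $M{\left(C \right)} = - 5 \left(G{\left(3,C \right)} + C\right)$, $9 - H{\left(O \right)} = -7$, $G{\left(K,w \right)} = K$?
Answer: $- \frac{309260379}{3244936} \approx -95.306$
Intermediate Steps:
$H{\left(O \right)} = 16$ ($H{\left(O \right)} = 9 - -7 = 9 + 7 = 16$)
$M{\left(C \right)} = -15 - 5 C$ ($M{\left(C \right)} = - 5 \left(3 + C\right) = -15 - 5 C$)
$h = - \frac{991459}{3244936}$ ($h = - \frac{\frac{1129}{1174} + \frac{60 \left(-9\right)}{-2073}}{4} = - \frac{1129 \cdot \frac{1}{1174} - - \frac{180}{691}}{4} = - \frac{\frac{1129}{1174} + \frac{180}{691}}{4} = \left(- \frac{1}{4}\right) \frac{991459}{811234} = - \frac{991459}{3244936} \approx -0.30554$)
$V = - \frac{991459}{3244936} \approx -0.30554$
$M{\left(H{\left(-7 \right)} \right)} + V = \left(-15 - 80\right) - \frac{991459}{3244936} = -95 - \frac{991459}{3244936} = - \frac{309260379}{3244936}$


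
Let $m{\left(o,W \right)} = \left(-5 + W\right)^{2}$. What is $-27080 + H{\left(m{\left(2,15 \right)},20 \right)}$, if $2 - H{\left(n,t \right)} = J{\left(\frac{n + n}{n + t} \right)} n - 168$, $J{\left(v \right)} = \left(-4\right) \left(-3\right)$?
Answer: $-28110$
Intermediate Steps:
$J{\left(v \right)} = 12$
$H{\left(n,t \right)} = 170 - 12 n$ ($H{\left(n,t \right)} = 2 - \left(12 n - 168\right) = 2 - \left(-168 + 12 n\right) = 170 - 12 n$)
$-27080 + H{\left(m{\left(2,15 \right)},20 \right)} = -27080 + \left(170 - 12 \left(-5 + 15\right)^{2}\right) = -27080 + \left(170 - 12 \cdot 10^{2}\right) = -27080 + \left(170 - 1200\right) = -27080 - 1030 = -28110$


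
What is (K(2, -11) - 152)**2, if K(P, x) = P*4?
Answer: 20736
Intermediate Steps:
K(P, x) = 4*P
(K(2, -11) - 152)**2 = (4*2 - 152)**2 = (8 - 152)**2 = (-144)**2 = 20736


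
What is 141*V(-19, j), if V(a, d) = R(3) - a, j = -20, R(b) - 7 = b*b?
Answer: 4935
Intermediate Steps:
R(b) = 7 + b**2 (R(b) = 7 + b*b = 7 + b**2)
V(a, d) = 16 - a (V(a, d) = (7 + 3**2) - a = (7 + 9) - a = 16 - a)
141*V(-19, j) = 141*(16 - 1*(-19)) = 141*(16 + 19) = 141*35 = 4935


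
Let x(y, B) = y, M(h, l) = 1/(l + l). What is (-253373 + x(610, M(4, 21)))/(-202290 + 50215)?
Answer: 36109/21725 ≈ 1.6621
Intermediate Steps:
M(h, l) = 1/(2*l)
(-253373 + x(610, M(4, 21)))/(-202290 + 50215) = (-253373 + 610)/(-202290 + 50215) = -252763/(-152075) = -252763*(-1/152075) = 36109/21725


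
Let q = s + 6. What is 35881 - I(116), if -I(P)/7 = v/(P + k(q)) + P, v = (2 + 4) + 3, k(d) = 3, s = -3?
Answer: 623790/17 ≈ 36694.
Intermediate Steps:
q = 3 (q = -3 + 6 = 3)
v = 9 (v = 6 + 3 = 9)
I(P) = -63/(3 + P) - 7*P (I(P) = -7*(9/(P + 3) + P) = -7*(9/(3 + P) + P) = -7*(P + 9/(3 + P)) = -63/(3 + P) - 7*P)
35881 - I(116) = 35881 - 7*(-9 - 1*116² - 3*116)/(3 + 116) = 35881 - 7*(-9 - 1*13456 - 348)/119 = 35881 - 7*(-9 - 13456 - 348)/119 = 35881 - 7*(-13813)/119 = 35881 - 1*(-13813/17) = 35881 + 13813/17 = 623790/17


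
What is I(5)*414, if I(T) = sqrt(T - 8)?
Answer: 414*I*sqrt(3) ≈ 717.07*I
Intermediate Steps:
I(T) = sqrt(-8 + T)
I(5)*414 = sqrt(-8 + 5)*414 = sqrt(-3)*414 = (I*sqrt(3))*414 = 414*I*sqrt(3)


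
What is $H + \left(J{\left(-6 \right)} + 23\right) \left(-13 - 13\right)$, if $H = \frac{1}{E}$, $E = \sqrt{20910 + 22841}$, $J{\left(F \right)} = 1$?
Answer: $-624 + \frac{\sqrt{43751}}{43751} \approx -624.0$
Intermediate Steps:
$E = \sqrt{43751} \approx 209.17$
$H = \frac{\sqrt{43751}}{43751}$ ($H = \frac{1}{\sqrt{43751}} = \frac{\sqrt{43751}}{43751} \approx 0.0047809$)
$H + \left(J{\left(-6 \right)} + 23\right) \left(-13 - 13\right) = \frac{\sqrt{43751}}{43751} + \left(1 + 23\right) \left(-13 - 13\right) = \frac{\sqrt{43751}}{43751} + 24 \left(-13 - 13\right) = \frac{\sqrt{43751}}{43751} + 24 \left(-26\right) = \frac{\sqrt{43751}}{43751} - 624 = -624 + \frac{\sqrt{43751}}{43751}$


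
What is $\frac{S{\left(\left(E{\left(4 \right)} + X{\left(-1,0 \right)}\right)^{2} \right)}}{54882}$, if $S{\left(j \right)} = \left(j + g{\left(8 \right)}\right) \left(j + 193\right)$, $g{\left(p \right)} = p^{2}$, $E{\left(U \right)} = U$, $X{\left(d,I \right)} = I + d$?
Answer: $\frac{7373}{27441} \approx 0.26869$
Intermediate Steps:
$S{\left(j \right)} = \left(64 + j\right) \left(193 + j\right)$ ($S{\left(j \right)} = \left(j + 8^{2}\right) \left(j + 193\right) = \left(j + 64\right) \left(193 + j\right) = \left(64 + j\right) \left(193 + j\right)$)
$\frac{S{\left(\left(E{\left(4 \right)} + X{\left(-1,0 \right)}\right)^{2} \right)}}{54882} = \frac{12352 + \left(\left(4 + \left(0 - 1\right)\right)^{2}\right)^{2} + 257 \left(4 + \left(0 - 1\right)\right)^{2}}{54882} = \left(12352 + \left(\left(4 - 1\right)^{2}\right)^{2} + 257 \left(4 - 1\right)^{2}\right) \frac{1}{54882} = \left(12352 + \left(3^{2}\right)^{2} + 257 \cdot 3^{2}\right) \frac{1}{54882} = \left(12352 + 9^{2} + 257 \cdot 9\right) \frac{1}{54882} = \left(12352 + 81 + 2313\right) \frac{1}{54882} = 14746 \cdot \frac{1}{54882} = \frac{7373}{27441}$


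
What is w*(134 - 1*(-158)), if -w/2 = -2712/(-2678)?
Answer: -791904/1339 ≈ -591.41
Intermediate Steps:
w = -2712/1339 (w = -(-5424)/(-2678) = -(-5424)*(-1)/2678 = -2*1356/1339 = -2712/1339 ≈ -2.0254)
w*(134 - 1*(-158)) = -2712*(134 - 1*(-158))/1339 = -2712*(134 + 158)/1339 = -2712/1339*292 = -791904/1339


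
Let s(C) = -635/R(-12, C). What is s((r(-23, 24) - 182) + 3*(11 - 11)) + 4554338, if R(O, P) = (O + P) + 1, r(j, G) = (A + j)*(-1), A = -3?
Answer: 760575081/167 ≈ 4.5543e+6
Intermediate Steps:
r(j, G) = 3 - j (r(j, G) = (-3 + j)*(-1) = 3 - j)
R(O, P) = 1 + O + P
s(C) = -635/(-11 + C) (s(C) = -635/(1 - 12 + C) = -635/(-11 + C))
s((r(-23, 24) - 182) + 3*(11 - 11)) + 4554338 = -635/(-11 + (((3 - 1*(-23)) - 182) + 3*(11 - 11))) + 4554338 = -635/(-11 + (((3 + 23) - 182) + 3*0)) + 4554338 = -635/(-11 + ((26 - 182) + 0)) + 4554338 = -635/(-11 + (-156 + 0)) + 4554338 = -635/(-11 - 156) + 4554338 = -635/(-167) + 4554338 = -635*(-1/167) + 4554338 = 635/167 + 4554338 = 760575081/167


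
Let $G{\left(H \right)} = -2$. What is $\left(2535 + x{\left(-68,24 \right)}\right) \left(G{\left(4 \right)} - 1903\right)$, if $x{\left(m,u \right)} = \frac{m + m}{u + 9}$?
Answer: $- \frac{53034565}{11} \approx -4.8213 \cdot 10^{6}$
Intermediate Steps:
$x{\left(m,u \right)} = \frac{2 m}{9 + u}$
$\left(2535 + x{\left(-68,24 \right)}\right) \left(G{\left(4 \right)} - 1903\right) = \left(2535 + 2 \left(-68\right) \frac{1}{9 + 24}\right) \left(-2 - 1903\right) = \left(2535 + 2 \left(-68\right) \frac{1}{33}\right) \left(-1905\right) = \left(2535 - \frac{136}{33}\right) \left(-1905\right) = \frac{83519}{33} \left(-1905\right) = - \frac{53034565}{11}$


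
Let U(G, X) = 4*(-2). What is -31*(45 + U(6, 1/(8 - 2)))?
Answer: -1147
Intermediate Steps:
U(G, X) = -8
-31*(45 + U(6, 1/(8 - 2))) = -31*(45 - 8) = -31*37 = -1147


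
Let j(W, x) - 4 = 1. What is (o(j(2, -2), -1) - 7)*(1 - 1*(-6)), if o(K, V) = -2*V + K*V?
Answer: -70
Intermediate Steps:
j(W, x) = 5 (j(W, x) = 4 + 1 = 5)
(o(j(2, -2), -1) - 7)*(1 - 1*(-6)) = (-(-2 + 5) - 7)*(1 - 1*(-6)) = (-1*3 - 7)*(1 + 6) = (-3 - 7)*7 = -10*7 = -70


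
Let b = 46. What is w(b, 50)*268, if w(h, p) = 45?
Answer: 12060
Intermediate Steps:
w(b, 50)*268 = 45*268 = 12060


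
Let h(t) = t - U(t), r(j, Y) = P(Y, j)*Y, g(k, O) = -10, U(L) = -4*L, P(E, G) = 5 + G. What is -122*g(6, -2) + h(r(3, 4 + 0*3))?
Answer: 1380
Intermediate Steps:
r(j, Y) = Y*(5 + j) (r(j, Y) = (5 + j)*Y = Y*(5 + j))
h(t) = 5*t (h(t) = t - (-4)*t = t + 4*t = 5*t)
-122*g(6, -2) + h(r(3, 4 + 0*3)) = -122*(-10) + 5*((4 + 0*3)*(5 + 3)) = 1220 + 5*((4 + 0)*8) = 1220 + 5*(4*8) = 1220 + 5*32 = 1220 + 160 = 1380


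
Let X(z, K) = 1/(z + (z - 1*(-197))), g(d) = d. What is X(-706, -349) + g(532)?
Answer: 646379/1215 ≈ 532.00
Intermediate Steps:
X(z, K) = 1/(197 + 2*z) (X(z, K) = 1/(z + (z + 197)) = 1/(z + (197 + z)) = 1/(197 + 2*z))
X(-706, -349) + g(532) = 1/(197 + 2*(-706)) + 532 = 1/(197 - 1412) + 532 = 1/(-1215) + 532 = -1/1215 + 532 = 646379/1215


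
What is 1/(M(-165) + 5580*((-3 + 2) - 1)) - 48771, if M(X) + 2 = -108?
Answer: -549649171/11270 ≈ -48771.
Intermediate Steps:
M(X) = -110 (M(X) = -2 - 108 = -110)
1/(M(-165) + 5580*((-3 + 2) - 1)) - 48771 = 1/(-110 + 5580*((-3 + 2) - 1)) - 48771 = 1/(-110 + 5580*(-1 - 1)) - 48771 = 1/(-110 + 5580*(-2)) - 48771 = 1/(-110 - 11160) - 48771 = 1/(-11270) - 48771 = -1/11270 - 48771 = -549649171/11270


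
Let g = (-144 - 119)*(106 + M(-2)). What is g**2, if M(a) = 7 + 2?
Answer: 914760025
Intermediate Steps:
M(a) = 9
g = -30245 (g = (-144 - 119)*(106 + 9) = -263*115 = -30245)
g**2 = (-30245)**2 = 914760025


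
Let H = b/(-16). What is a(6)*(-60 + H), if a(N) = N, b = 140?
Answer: -825/2 ≈ -412.50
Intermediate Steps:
H = -35/4 (H = 140/(-16) = 140*(-1/16) = -35/4 ≈ -8.7500)
a(6)*(-60 + H) = 6*(-60 - 35/4) = 6*(-275/4) = -825/2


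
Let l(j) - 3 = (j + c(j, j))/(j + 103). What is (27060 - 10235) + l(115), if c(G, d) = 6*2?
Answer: 3668631/218 ≈ 16829.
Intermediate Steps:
c(G, d) = 12
l(j) = 3 + (12 + j)/(103 + j) (l(j) = 3 + (j + 12)/(j + 103) = 3 + (12 + j)/(103 + j))
(27060 - 10235) + l(115) = (27060 - 10235) + (321 + 4*115)/(103 + 115) = 16825 + (321 + 460)/218 = 16825 + (1/218)*781 = 16825 + 781/218 = 3668631/218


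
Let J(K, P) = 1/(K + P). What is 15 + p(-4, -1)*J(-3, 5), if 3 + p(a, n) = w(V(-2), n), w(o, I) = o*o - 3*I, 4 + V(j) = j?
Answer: 33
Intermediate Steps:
V(j) = -4 + j
w(o, I) = o**2 - 3*I
p(a, n) = 33 - 3*n (p(a, n) = -3 + ((-4 - 2)**2 - 3*n) = -3 + ((-6)**2 - 3*n) = -3 + (36 - 3*n) = 33 - 3*n)
15 + p(-4, -1)*J(-3, 5) = 15 + (33 - 3*(-1))/(-3 + 5) = 15 + (33 + 3)/2 = 15 + 36*(1/2) = 15 + 18 = 33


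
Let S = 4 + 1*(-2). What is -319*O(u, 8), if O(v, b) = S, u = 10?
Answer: -638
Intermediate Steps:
S = 2 (S = 4 - 2 = 2)
O(v, b) = 2
-319*O(u, 8) = -319*2 = -638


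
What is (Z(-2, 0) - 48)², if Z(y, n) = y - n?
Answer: 2500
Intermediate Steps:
(Z(-2, 0) - 48)² = ((-2 - 1*0) - 48)² = ((-2 + 0) - 48)² = (-2 - 48)² = (-50)² = 2500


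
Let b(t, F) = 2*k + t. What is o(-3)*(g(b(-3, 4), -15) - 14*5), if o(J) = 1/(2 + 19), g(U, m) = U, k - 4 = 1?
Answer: -3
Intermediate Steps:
k = 5 (k = 4 + 1 = 5)
b(t, F) = 10 + t (b(t, F) = 2*5 + t = 10 + t)
o(J) = 1/21
o(-3)*(g(b(-3, 4), -15) - 14*5) = ((10 - 3) - 14*5)/21 = (7 - 70)/21 = (1/21)*(-63) = -3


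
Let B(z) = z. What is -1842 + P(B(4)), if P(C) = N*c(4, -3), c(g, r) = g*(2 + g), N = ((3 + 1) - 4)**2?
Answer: -1842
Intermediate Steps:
N = 0 (N = (4 - 4)**2 = 0**2 = 0)
P(C) = 0 (P(C) = 0*(4*(2 + 4)) = 0*(4*6) = 0*24 = 0)
-1842 + P(B(4)) = -1842 + 0 = -1842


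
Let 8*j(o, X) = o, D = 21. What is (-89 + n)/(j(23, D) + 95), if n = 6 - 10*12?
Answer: -56/27 ≈ -2.0741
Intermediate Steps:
n = -114 (n = 6 - 120 = -114)
j(o, X) = o/8
(-89 + n)/(j(23, D) + 95) = (-89 - 114)/((⅛)*23 + 95) = -203/(23/8 + 95) = -203/783/8 = -203*8/783 = -56/27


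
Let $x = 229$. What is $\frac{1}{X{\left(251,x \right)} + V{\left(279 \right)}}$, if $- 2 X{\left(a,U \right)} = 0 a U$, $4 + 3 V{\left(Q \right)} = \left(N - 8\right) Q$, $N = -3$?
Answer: $- \frac{3}{3073} \approx -0.00097624$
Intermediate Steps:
$V{\left(Q \right)} = - \frac{4}{3} - \frac{11 Q}{3}$ ($V{\left(Q \right)} = - \frac{4}{3} + \frac{\left(-3 - 8\right) Q}{3} = - \frac{4}{3} + \frac{\left(-11\right) Q}{3} = - \frac{4}{3} - \frac{11 Q}{3}$)
$X{\left(a,U \right)} = 0$ ($X{\left(a,U \right)} = - \frac{0 a U}{2} = - \frac{0 U}{2} = \left(- \frac{1}{2}\right) 0 = 0$)
$\frac{1}{X{\left(251,x \right)} + V{\left(279 \right)}} = \frac{1}{0 - \frac{3073}{3}} = \frac{1}{- \frac{3073}{3}} = - \frac{3}{3073}$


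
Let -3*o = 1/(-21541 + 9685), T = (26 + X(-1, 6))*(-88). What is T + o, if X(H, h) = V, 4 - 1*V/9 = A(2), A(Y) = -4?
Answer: -306738431/35568 ≈ -8624.0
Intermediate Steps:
V = 72 (V = 36 - 9*(-4) = 36 + 36 = 72)
X(H, h) = 72
T = -8624 (T = (26 + 72)*(-88) = 98*(-88) = -8624)
o = 1/35568 (o = -1/(3*(-21541 + 9685)) = -1/3/(-11856) = -1/3*(-1/11856) = 1/35568 ≈ 2.8115e-5)
T + o = -8624 + 1/35568 = -306738431/35568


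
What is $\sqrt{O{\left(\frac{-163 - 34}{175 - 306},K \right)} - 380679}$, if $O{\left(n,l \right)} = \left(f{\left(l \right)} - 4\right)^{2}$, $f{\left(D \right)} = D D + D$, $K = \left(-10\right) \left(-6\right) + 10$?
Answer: $\sqrt{24280477} \approx 4927.5$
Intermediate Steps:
$K = 70$ ($K = 60 + 10 = 70$)
$f{\left(D \right)} = D + D^{2}$ ($f{\left(D \right)} = D^{2} + D = D + D^{2}$)
$O{\left(n,l \right)} = \left(-4 + l \left(1 + l\right)\right)^{2}$ ($O{\left(n,l \right)} = \left(l \left(1 + l\right) - 4\right)^{2} = \left(-4 + l \left(1 + l\right)\right)^{2}$)
$\sqrt{O{\left(\frac{-163 - 34}{175 - 306},K \right)} - 380679} = \sqrt{\left(-4 + 70 \left(1 + 70\right)\right)^{2} - 380679} = \sqrt{\left(-4 + 70 \cdot 71\right)^{2} - 380679} = \sqrt{\left(-4 + 4970\right)^{2} - 380679} = \sqrt{4966^{2} - 380679} = \sqrt{24661156 - 380679} = \sqrt{24280477}$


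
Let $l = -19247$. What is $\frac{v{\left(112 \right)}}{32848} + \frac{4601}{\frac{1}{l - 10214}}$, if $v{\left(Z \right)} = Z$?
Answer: $- \frac{278284275226}{2053} \approx -1.3555 \cdot 10^{8}$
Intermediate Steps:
$\frac{v{\left(112 \right)}}{32848} + \frac{4601}{\frac{1}{l - 10214}} = \frac{112}{32848} + \frac{4601}{\frac{1}{-19247 - 10214}} = 112 \cdot \frac{1}{32848} + \frac{4601}{\frac{1}{-29461}} = \frac{7}{2053} + \frac{4601}{- \frac{1}{29461}} = \frac{7}{2053} + 4601 \left(-29461\right) = \frac{7}{2053} - 135550061 = - \frac{278284275226}{2053}$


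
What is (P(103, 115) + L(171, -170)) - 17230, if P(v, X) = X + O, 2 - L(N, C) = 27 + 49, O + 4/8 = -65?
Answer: -34509/2 ≈ -17255.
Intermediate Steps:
O = -131/2 (O = -½ - 65 = -131/2 ≈ -65.500)
L(N, C) = -74 (L(N, C) = 2 - (27 + 49) = 2 - 1*76 = 2 - 76 = -74)
P(v, X) = -131/2 + X (P(v, X) = X - 131/2 = -131/2 + X)
(P(103, 115) + L(171, -170)) - 17230 = ((-131/2 + 115) - 74) - 17230 = (99/2 - 74) - 17230 = -49/2 - 17230 = -34509/2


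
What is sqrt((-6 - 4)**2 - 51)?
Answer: 7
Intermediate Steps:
sqrt((-6 - 4)**2 - 51) = sqrt((-10)**2 - 51) = sqrt(100 - 51) = sqrt(49) = 7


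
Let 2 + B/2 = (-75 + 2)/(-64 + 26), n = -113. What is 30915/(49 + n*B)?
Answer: 117477/254 ≈ 462.51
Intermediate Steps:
B = -3/19 (B = -4 + 2*((-75 + 2)/(-64 + 26)) = -4 + 2*(-73/(-38)) = -4 + 2*(-73*(-1/38)) = -4 + 2*(73/38) = -4 + 73/19 = -3/19 ≈ -0.15789)
30915/(49 + n*B) = 30915/(49 - 113*(-3/19)) = 30915/(49 + 339/19) = 30915/(1270/19) = 30915*(19/1270) = 117477/254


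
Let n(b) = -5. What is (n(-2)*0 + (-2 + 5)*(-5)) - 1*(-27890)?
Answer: 27875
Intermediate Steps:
(n(-2)*0 + (-2 + 5)*(-5)) - 1*(-27890) = (-5*0 + (-2 + 5)*(-5)) - 1*(-27890) = (0 + 3*(-5)) + 27890 = (0 - 15) + 27890 = -15 + 27890 = 27875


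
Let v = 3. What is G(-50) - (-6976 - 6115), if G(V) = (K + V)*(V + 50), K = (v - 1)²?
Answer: 13091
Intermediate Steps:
K = 4 (K = (3 - 1)² = 2² = 4)
G(V) = (4 + V)*(50 + V) (G(V) = (4 + V)*(V + 50) = (4 + V)*(50 + V))
G(-50) - (-6976 - 6115) = (200 + (-50)² + 54*(-50)) - (-6976 - 6115) = (200 + 2500 - 2700) - 1*(-13091) = 0 + 13091 = 13091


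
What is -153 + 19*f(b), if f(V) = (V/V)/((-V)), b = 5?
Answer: -784/5 ≈ -156.80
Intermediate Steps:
f(V) = -1/V (f(V) = 1*(-1/V) = -1/V)
-153 + 19*f(b) = -153 + 19*(-1/5) = -153 - 19/5 = -784/5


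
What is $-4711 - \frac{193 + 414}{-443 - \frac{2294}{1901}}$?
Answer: $- \frac{3976988800}{844437} \approx -4709.6$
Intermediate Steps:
$-4711 - \frac{193 + 414}{-443 - \frac{2294}{1901}} = -4711 - \frac{607}{-443 - \frac{2294}{1901}} = -4711 - \frac{607}{- \frac{844437}{1901}} = -4711 - 607 \left(- \frac{1901}{844437}\right) = -4711 - - \frac{1153907}{844437} = -4711 + \frac{1153907}{844437} = - \frac{3976988800}{844437}$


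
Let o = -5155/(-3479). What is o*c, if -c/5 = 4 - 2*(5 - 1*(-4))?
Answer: 51550/497 ≈ 103.72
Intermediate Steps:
o = 5155/3479 (o = -5155*(-1/3479) = 5155/3479 ≈ 1.4817)
c = 70 (c = -5*(4 - 2*(5 - 1*(-4))) = -5*(4 - 2*(5 + 4)) = -5*(4 - 2*9) = -5*(4 - 18) = -5*(-14) = 70)
o*c = (5155/3479)*70 = 51550/497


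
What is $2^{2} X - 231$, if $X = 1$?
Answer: $-227$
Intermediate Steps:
$2^{2} X - 231 = 2^{2} \cdot 1 - 231 = 4 \cdot 1 - 231 = 4 - 231 = -227$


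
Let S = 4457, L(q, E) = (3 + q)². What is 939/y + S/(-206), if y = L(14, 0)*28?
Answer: -17936305/833476 ≈ -21.520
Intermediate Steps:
y = 8092 (y = (3 + 14)²*28 = 17²*28 = 289*28 = 8092)
939/y + S/(-206) = 939/8092 + 4457/(-206) = 939*(1/8092) + 4457*(-1/206) = 939/8092 - 4457/206 = -17936305/833476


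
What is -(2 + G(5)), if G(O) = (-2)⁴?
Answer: -18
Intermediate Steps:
G(O) = 16
-(2 + G(5)) = -(2 + 16) = -1*18 = -18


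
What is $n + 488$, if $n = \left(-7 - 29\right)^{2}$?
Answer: $1784$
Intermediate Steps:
$n = 1296$ ($n = \left(-36\right)^{2} = 1296$)
$n + 488 = 1296 + 488 = 1784$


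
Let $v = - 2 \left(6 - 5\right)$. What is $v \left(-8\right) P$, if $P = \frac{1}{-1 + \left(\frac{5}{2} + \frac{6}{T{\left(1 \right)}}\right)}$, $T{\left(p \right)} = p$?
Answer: $\frac{32}{15} \approx 2.1333$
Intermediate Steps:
$v = -2$ ($v = \left(-2\right) 1 = -2$)
$P = \frac{2}{15}$ ($P = \frac{1}{-1 + \left(\frac{5}{2} + \frac{6}{1}\right)} = \frac{1}{-1 + \left(5 \cdot \frac{1}{2} + 6 \cdot 1\right)} = \frac{1}{-1 + \left(\frac{5}{2} + 6\right)} = \frac{1}{-1 + \frac{17}{2}} = \frac{1}{\frac{15}{2}} = \frac{2}{15} \approx 0.13333$)
$v \left(-8\right) P = \left(-2\right) \left(-8\right) \frac{2}{15} = 16 \cdot \frac{2}{15} = \frac{32}{15}$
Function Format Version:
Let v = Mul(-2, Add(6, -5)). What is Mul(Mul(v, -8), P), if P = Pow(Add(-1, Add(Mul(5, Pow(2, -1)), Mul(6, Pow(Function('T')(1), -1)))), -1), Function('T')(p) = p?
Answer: Rational(32, 15) ≈ 2.1333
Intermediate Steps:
v = -2 (v = Mul(-2, 1) = -2)
P = Rational(2, 15) (P = Pow(Add(-1, Add(Mul(5, Pow(2, -1)), Mul(6, Pow(1, -1)))), -1) = Pow(Add(-1, Add(Mul(5, Rational(1, 2)), Mul(6, 1))), -1) = Pow(Add(-1, Add(Rational(5, 2), 6)), -1) = Pow(Add(-1, Rational(17, 2)), -1) = Pow(Rational(15, 2), -1) = Rational(2, 15) ≈ 0.13333)
Mul(Mul(v, -8), P) = Mul(Mul(-2, -8), Rational(2, 15)) = Mul(16, Rational(2, 15)) = Rational(32, 15)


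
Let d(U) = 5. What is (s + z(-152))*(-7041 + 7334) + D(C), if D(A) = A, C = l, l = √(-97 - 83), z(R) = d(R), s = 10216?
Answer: 2994753 + 6*I*√5 ≈ 2.9948e+6 + 13.416*I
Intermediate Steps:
z(R) = 5
l = 6*I*√5 (l = √(-180) = 6*I*√5 ≈ 13.416*I)
C = 6*I*√5 ≈ 13.416*I
(s + z(-152))*(-7041 + 7334) + D(C) = (10216 + 5)*(-7041 + 7334) + 6*I*√5 = 10221*293 + 6*I*√5 = 2994753 + 6*I*√5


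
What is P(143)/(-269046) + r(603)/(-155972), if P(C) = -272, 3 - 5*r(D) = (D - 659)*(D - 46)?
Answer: -818076805/20981821356 ≈ -0.038990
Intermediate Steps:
r(D) = 3/5 - (-659 + D)*(-46 + D)/5 (r(D) = 3/5 - (D - 659)*(D - 46)/5 = 3/5 - (-659 + D)*(-46 + D)/5)
P(143)/(-269046) + r(603)/(-155972) = -272/(-269046) + (-30311/5 + 141*603 - 1/5*603**2)/(-155972) = -272*(-1/269046) + (-30311/5 + 85023 - 1/5*363609)*(-1/155972) = 136/134523 + (-30311/5 + 85023 - 363609/5)*(-1/155972) = 136/134523 + 6239*(-1/155972) = 136/134523 - 6239/155972 = -818076805/20981821356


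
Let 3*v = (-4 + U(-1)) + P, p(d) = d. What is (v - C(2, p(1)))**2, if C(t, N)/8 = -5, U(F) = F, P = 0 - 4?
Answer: 1369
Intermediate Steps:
P = -4
C(t, N) = -40 (C(t, N) = 8*(-5) = -40)
v = -3 (v = ((-4 - 1) - 4)/3 = (-5 - 4)/3 = (1/3)*(-9) = -3)
(v - C(2, p(1)))**2 = (-3 - 1*(-40))**2 = (-3 + 40)**2 = 37**2 = 1369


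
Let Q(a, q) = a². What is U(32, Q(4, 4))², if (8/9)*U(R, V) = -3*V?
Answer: 2916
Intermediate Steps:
U(R, V) = -27*V/8 (U(R, V) = 9*(-3*V)/8 = -27*V/8)
U(32, Q(4, 4))² = (-27/8*4²)² = (-27/8*16)² = (-54)² = 2916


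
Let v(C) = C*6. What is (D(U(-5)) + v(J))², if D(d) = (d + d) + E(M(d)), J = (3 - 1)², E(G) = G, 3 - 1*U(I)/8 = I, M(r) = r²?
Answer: 18045504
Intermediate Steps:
U(I) = 24 - 8*I
J = 4 (J = 2² = 4)
v(C) = 6*C
D(d) = d² + 2*d (D(d) = (d + d) + d² = 2*d + d² = d² + 2*d)
(D(U(-5)) + v(J))² = ((24 - 8*(-5))*(2 + (24 - 8*(-5))) + 6*4)² = ((24 + 40)*(2 + (24 + 40)) + 24)² = (64*(2 + 64) + 24)² = (64*66 + 24)² = (4224 + 24)² = 4248² = 18045504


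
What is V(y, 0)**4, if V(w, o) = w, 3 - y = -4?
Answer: 2401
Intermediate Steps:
y = 7 (y = 3 - 1*(-4) = 3 + 4 = 7)
V(y, 0)**4 = 7**4 = 2401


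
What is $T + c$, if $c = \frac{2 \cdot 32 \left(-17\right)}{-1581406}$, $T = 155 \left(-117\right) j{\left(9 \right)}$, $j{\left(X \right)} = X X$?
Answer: $- \frac{1161491310761}{790703} \approx -1.4689 \cdot 10^{6}$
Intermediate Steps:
$j{\left(X \right)} = X^{2}$
$T = -1468935$ ($T = 155 \left(-117\right) 9^{2} = \left(-18135\right) 81 = -1468935$)
$c = \frac{544}{790703}$ ($c = 64 \left(-17\right) \left(- \frac{1}{1581406}\right) = \left(-1088\right) \left(- \frac{1}{1581406}\right) = \frac{544}{790703} \approx 0.00068799$)
$T + c = -1468935 + \frac{544}{790703} = - \frac{1161491310761}{790703}$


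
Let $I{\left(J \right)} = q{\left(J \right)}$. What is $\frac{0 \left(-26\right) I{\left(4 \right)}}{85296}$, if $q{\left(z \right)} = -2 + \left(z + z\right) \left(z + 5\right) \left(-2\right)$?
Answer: $0$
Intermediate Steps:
$q{\left(z \right)} = -2 - 4 z \left(5 + z\right)$ ($q{\left(z \right)} = -2 + 2 z \left(5 + z\right) \left(-2\right) = -2 - 4 z \left(5 + z\right)$)
$I{\left(J \right)} = -2 - 20 J - 4 J^{2}$
$\frac{0 \left(-26\right) I{\left(4 \right)}}{85296} = \frac{0 \left(-26\right) \left(-2 - 80 - 4 \cdot 4^{2}\right)}{85296} = 0 \left(-2 - 80 - 64\right) \frac{1}{85296} = 0 \left(-146\right) \frac{1}{85296} = 0 \cdot \frac{1}{85296} = 0$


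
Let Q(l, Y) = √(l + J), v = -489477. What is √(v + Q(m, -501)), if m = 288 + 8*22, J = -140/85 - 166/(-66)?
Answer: √(-154048690917 + 561*√146303751)/561 ≈ 699.61*I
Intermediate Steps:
J = 487/561 (J = -140*1/85 - 166*(-1/66) = -28/17 + 83/33 = 487/561 ≈ 0.86809)
m = 464 (m = 288 + 176 = 464)
Q(l, Y) = √(487/561 + l) (Q(l, Y) = √(l + 487/561) = √(487/561 + l))
√(v + Q(m, -501)) = √(-489477 + √(273207 + 314721*464)/561) = √(-489477 + √(273207 + 146030544)/561) = √(-489477 + √146303751/561)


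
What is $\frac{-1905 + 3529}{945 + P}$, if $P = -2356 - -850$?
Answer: $- \frac{1624}{561} \approx -2.8948$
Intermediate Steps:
$P = -1506$ ($P = -2356 + 850 = -1506$)
$\frac{-1905 + 3529}{945 + P} = \frac{-1905 + 3529}{945 - 1506} = \frac{1624}{-561} = 1624 \left(- \frac{1}{561}\right) = - \frac{1624}{561}$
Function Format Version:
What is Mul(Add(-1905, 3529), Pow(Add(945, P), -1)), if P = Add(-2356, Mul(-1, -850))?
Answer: Rational(-1624, 561) ≈ -2.8948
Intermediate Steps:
P = -1506 (P = Add(-2356, 850) = -1506)
Mul(Add(-1905, 3529), Pow(Add(945, P), -1)) = Mul(Add(-1905, 3529), Pow(Add(945, -1506), -1)) = Mul(1624, Pow(-561, -1)) = Mul(1624, Rational(-1, 561)) = Rational(-1624, 561)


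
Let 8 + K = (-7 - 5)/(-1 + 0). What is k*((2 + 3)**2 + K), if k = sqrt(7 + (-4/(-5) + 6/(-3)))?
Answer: 29*sqrt(145)/5 ≈ 69.841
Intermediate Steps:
K = 4 (K = -8 + (-7 - 5)/(-1 + 0) = -8 - 12/(-1) = -8 - 12*(-1) = -8 + 12 = 4)
k = sqrt(145)/5 (k = sqrt(7 + (-4*(-1/5) + 6*(-1/3))) = sqrt(7 + (4/5 - 2)) = sqrt(7 - 6/5) = sqrt(29/5) = sqrt(145)/5 ≈ 2.4083)
k*((2 + 3)**2 + K) = (sqrt(145)/5)*((2 + 3)**2 + 4) = (sqrt(145)/5)*(5**2 + 4) = (sqrt(145)/5)*(25 + 4) = (sqrt(145)/5)*29 = 29*sqrt(145)/5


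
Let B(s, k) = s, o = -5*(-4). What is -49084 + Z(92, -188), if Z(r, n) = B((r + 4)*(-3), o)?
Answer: -49372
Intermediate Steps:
o = 20
Z(r, n) = -12 - 3*r (Z(r, n) = (r + 4)*(-3) = (4 + r)*(-3) = -12 - 3*r)
-49084 + Z(92, -188) = -49084 + (-12 - 3*92) = -49084 + (-12 - 276) = -49084 - 288 = -49372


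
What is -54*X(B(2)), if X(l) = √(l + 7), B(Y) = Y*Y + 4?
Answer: -54*√15 ≈ -209.14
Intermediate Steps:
B(Y) = 4 + Y² (B(Y) = Y² + 4 = 4 + Y²)
X(l) = √(7 + l)
-54*X(B(2)) = -54*√(7 + (4 + 2²)) = -54*√(7 + (4 + 4)) = -54*√(7 + 8) = -54*√15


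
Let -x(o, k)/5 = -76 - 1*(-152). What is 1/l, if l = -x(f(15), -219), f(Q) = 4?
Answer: 1/380 ≈ 0.0026316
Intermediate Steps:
x(o, k) = -380 (x(o, k) = -5*(-76 - 1*(-152)) = -5*(-76 + 152) = -5*76 = -380)
l = 380 (l = -1*(-380) = 380)
1/l = 1/380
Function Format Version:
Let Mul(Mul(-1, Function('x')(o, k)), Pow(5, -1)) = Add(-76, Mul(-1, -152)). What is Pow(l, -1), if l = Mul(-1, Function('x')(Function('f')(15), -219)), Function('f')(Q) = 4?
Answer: Rational(1, 380) ≈ 0.0026316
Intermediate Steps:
Function('x')(o, k) = -380 (Function('x')(o, k) = Mul(-5, Add(-76, Mul(-1, -152))) = Mul(-5, Add(-76, 152)) = Mul(-5, 76) = -380)
l = 380 (l = Mul(-1, -380) = 380)
Pow(l, -1) = Pow(380, -1) = Rational(1, 380)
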